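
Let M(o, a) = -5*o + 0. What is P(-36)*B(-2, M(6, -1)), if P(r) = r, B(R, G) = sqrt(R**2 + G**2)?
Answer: -72*sqrt(226) ≈ -1082.4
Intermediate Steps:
M(o, a) = -5*o
B(R, G) = sqrt(G**2 + R**2)
P(-36)*B(-2, M(6, -1)) = -36*sqrt((-5*6)**2 + (-2)**2) = -36*sqrt((-30)**2 + 4) = -36*sqrt(900 + 4) = -72*sqrt(226)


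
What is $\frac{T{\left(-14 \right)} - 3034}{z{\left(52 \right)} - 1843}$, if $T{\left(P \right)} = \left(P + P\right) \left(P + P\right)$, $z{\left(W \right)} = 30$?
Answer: $\frac{2250}{1813} \approx 1.241$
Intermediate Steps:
$T{\left(P \right)} = 4 P^{2}$ ($T{\left(P \right)} = 2 P 2 P = 4 P^{2}$)
$\frac{T{\left(-14 \right)} - 3034}{z{\left(52 \right)} - 1843} = \frac{4 \left(-14\right)^{2} - 3034}{30 - 1843} = \frac{4 \cdot 196 - 3034}{-1813} = \left(784 - 3034\right) \left(- \frac{1}{1813}\right) = \left(-2250\right) \left(- \frac{1}{1813}\right) = \frac{2250}{1813}$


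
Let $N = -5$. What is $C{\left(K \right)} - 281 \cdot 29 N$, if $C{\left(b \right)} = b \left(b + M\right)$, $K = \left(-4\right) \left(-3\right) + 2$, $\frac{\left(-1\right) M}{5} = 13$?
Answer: $40031$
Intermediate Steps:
$M = -65$ ($M = \left(-5\right) 13 = -65$)
$K = 14$ ($K = 12 + 2 = 14$)
$C{\left(b \right)} = b \left(-65 + b\right)$ ($C{\left(b \right)} = b \left(b - 65\right) = b \left(-65 + b\right)$)
$C{\left(K \right)} - 281 \cdot 29 N = 14 \left(-65 + 14\right) - 281 \cdot 29 \left(-5\right) = 14 \left(-51\right) - -40745 = -714 + 40745 = 40031$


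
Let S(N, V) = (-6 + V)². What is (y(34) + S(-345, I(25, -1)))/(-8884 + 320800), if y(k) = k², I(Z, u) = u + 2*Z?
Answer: 3005/311916 ≈ 0.0096340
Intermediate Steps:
(y(34) + S(-345, I(25, -1)))/(-8884 + 320800) = (34² + (-6 + (-1 + 2*25))²)/(-8884 + 320800) = (1156 + (-6 + (-1 + 50))²)/311916 = (1156 + (-6 + 49)²)*(1/311916) = (1156 + 43²)*(1/311916) = (1156 + 1849)*(1/311916) = 3005*(1/311916) = 3005/311916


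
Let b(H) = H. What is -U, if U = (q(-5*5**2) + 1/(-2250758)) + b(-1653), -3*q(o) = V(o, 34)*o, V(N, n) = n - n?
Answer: 3720502975/2250758 ≈ 1653.0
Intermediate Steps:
V(N, n) = 0
q(o) = 0 (q(o) = -0*o = -1/3*0 = 0)
U = -3720502975/2250758 (U = (0 + 1/(-2250758)) - 1653 = (0 - 1/2250758) - 1653 = -1/2250758 - 1653 = -3720502975/2250758 ≈ -1653.0)
-U = -1*(-3720502975/2250758) = 3720502975/2250758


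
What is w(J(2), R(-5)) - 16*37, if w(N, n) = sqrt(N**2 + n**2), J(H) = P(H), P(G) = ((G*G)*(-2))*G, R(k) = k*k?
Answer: -592 + sqrt(881) ≈ -562.32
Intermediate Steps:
R(k) = k**2
P(G) = -2*G**3 (P(G) = (G**2*(-2))*G = (-2*G**2)*G = -2*G**3)
J(H) = -2*H**3
w(J(2), R(-5)) - 16*37 = sqrt((-2*2**3)**2 + ((-5)**2)**2) - 16*37 = sqrt((-2*8)**2 + 25**2) - 592 = sqrt((-16)**2 + 625) - 592 = sqrt(256 + 625) - 592 = sqrt(881) - 592 = -592 + sqrt(881)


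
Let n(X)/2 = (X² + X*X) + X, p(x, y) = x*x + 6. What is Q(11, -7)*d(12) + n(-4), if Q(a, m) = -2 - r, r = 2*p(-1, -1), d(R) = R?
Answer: -136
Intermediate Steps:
p(x, y) = 6 + x² (p(x, y) = x² + 6 = 6 + x²)
n(X) = 2*X + 4*X² (n(X) = 2*((X² + X*X) + X) = 2*((X² + X²) + X) = 2*(2*X² + X) = 2*(X + 2*X²) = 2*X + 4*X²)
r = 14 (r = 2*(6 + (-1)²) = 2*(6 + 1) = 2*7 = 14)
Q(a, m) = -16 (Q(a, m) = -2 - 1*14 = -2 - 14 = -16)
Q(11, -7)*d(12) + n(-4) = -16*12 + 2*(-4)*(1 + 2*(-4)) = -192 + 2*(-4)*(1 - 8) = -192 + 2*(-4)*(-7) = -192 + 56 = -136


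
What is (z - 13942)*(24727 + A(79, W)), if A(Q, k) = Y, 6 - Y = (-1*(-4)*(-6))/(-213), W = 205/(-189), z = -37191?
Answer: -89791337655/71 ≈ -1.2647e+9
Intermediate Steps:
W = -205/189 (W = 205*(-1/189) = -205/189 ≈ -1.0847)
Y = 418/71 (Y = 6 - -1*(-4)*(-6)/(-213) = 6 - 4*(-6)*(-1)/213 = 6 - (-24)*(-1)/213 = 6 - 1*8/71 = 6 - 8/71 = 418/71 ≈ 5.8873)
A(Q, k) = 418/71
(z - 13942)*(24727 + A(79, W)) = (-37191 - 13942)*(24727 + 418/71) = -51133*1756035/71 = -89791337655/71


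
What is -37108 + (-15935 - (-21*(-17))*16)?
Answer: -58755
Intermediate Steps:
-37108 + (-15935 - (-21*(-17))*16) = -37108 + (-15935 - 357*16) = -37108 + (-15935 - 1*5712) = -37108 + (-15935 - 5712) = -37108 - 21647 = -58755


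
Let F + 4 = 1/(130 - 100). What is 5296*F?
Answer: -315112/15 ≈ -21007.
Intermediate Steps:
F = -119/30 (F = -4 + 1/(130 - 100) = -4 + 1/30 = -119/30 ≈ -3.9667)
5296*F = 5296*(-119/30) = -315112/15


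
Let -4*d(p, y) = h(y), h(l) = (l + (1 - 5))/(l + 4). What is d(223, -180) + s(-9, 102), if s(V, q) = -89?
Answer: -7855/88 ≈ -89.261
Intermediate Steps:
h(l) = (-4 + l)/(4 + l) (h(l) = (l - 4)/(4 + l) = (-4 + l)/(4 + l))
d(p, y) = -(-4 + y)/(4*(4 + y))
d(223, -180) + s(-9, 102) = (4 - 1*(-180))/(4*(4 - 180)) - 89 = (¼)*(4 + 180)/(-176) - 89 = (¼)*(-1/176)*184 - 89 = -23/88 - 89 = -7855/88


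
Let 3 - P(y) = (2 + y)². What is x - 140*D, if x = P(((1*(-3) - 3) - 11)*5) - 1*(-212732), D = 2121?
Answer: -91094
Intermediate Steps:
P(y) = 3 - (2 + y)²
x = 205846 (x = (3 - (2 + ((1*(-3) - 3) - 11)*5)²) - 1*(-212732) = (3 - (2 + ((-3 - 3) - 11)*5)²) + 212732 = (3 - (2 + (-6 - 11)*5)²) + 212732 = (3 - (2 - 17*5)²) + 212732 = (3 - (2 - 85)²) + 212732 = (3 - 1*(-83)²) + 212732 = (3 - 1*6889) + 212732 = (3 - 6889) + 212732 = -6886 + 212732 = 205846)
x - 140*D = 205846 - 140*2121 = 205846 - 296940 = -91094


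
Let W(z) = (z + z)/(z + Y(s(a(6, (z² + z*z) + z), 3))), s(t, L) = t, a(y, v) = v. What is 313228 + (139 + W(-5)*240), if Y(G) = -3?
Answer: 313667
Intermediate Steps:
W(z) = 2*z/(-3 + z) (W(z) = (z + z)/(z - 3) = (2*z)/(-3 + z) = 2*z/(-3 + z))
313228 + (139 + W(-5)*240) = 313228 + (139 + (2*(-5)/(-3 - 5))*240) = 313228 + (139 + (2*(-5)/(-8))*240) = 313228 + (139 + (2*(-5)*(-⅛))*240) = 313228 + (139 + (5/4)*240) = 313228 + (139 + 300) = 313228 + 439 = 313667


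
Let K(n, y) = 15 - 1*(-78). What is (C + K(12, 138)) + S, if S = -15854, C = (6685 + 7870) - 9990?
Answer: -11196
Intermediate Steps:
K(n, y) = 93 (K(n, y) = 15 + 78 = 93)
C = 4565 (C = 14555 - 9990 = 4565)
(C + K(12, 138)) + S = (4565 + 93) - 15854 = 4658 - 15854 = -11196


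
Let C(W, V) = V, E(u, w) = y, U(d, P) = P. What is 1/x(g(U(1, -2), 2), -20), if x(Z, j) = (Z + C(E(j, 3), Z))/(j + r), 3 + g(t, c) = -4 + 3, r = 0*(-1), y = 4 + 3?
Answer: 5/2 ≈ 2.5000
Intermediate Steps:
y = 7
E(u, w) = 7
r = 0
g(t, c) = -4 (g(t, c) = -3 + (-4 + 3) = -3 - 1 = -4)
x(Z, j) = 2*Z/j (x(Z, j) = (Z + Z)/(j + 0) = (2*Z)/j = 2*Z/j)
1/x(g(U(1, -2), 2), -20) = 1/(2*(-4)/(-20)) = 1/(2*(-4)*(-1/20)) = 1/(⅖) = 5/2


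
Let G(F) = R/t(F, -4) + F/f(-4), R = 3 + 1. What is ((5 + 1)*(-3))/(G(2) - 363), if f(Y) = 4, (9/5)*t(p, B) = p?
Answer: 180/3589 ≈ 0.050153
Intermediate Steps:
t(p, B) = 5*p/9
R = 4
G(F) = F/4 + 36/(5*F) (G(F) = 4/((5*F/9)) + F/4 = 4*(9/(5*F)) + F*(¼) = 36/(5*F) + F/4 = F/4 + 36/(5*F))
((5 + 1)*(-3))/(G(2) - 363) = ((5 + 1)*(-3))/(((¼)*2 + (36/5)/2) - 363) = (6*(-3))/((½ + (36/5)*(½)) - 363) = -18/((½ + 18/5) - 363) = -18/(41/10 - 363) = -18/(-3589/10) = -18*(-10/3589) = 180/3589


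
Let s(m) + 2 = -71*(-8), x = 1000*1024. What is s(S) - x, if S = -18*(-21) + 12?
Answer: -1023434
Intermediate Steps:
x = 1024000
S = 390 (S = 378 + 12 = 390)
s(m) = 566 (s(m) = -2 - 71*(-8) = -2 + 568 = 566)
s(S) - x = 566 - 1*1024000 = 566 - 1024000 = -1023434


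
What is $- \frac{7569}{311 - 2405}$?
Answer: $\frac{2523}{698} \approx 3.6146$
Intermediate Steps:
$- \frac{7569}{311 - 2405} = - \frac{7569}{-2094} = \left(-7569\right) \left(- \frac{1}{2094}\right) = \frac{2523}{698}$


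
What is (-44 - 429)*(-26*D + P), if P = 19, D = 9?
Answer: 101695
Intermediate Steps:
(-44 - 429)*(-26*D + P) = (-44 - 429)*(-26*9 + 19) = -473*(-234 + 19) = -473*(-215) = 101695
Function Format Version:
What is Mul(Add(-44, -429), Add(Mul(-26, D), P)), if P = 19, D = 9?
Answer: 101695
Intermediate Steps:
Mul(Add(-44, -429), Add(Mul(-26, D), P)) = Mul(Add(-44, -429), Add(Mul(-26, 9), 19)) = Mul(-473, Add(-234, 19)) = Mul(-473, -215) = 101695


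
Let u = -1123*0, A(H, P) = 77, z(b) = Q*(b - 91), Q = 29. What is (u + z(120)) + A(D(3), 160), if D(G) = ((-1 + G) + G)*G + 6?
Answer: 918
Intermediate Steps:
D(G) = 6 + G*(-1 + 2*G) (D(G) = (-1 + 2*G)*G + 6 = G*(-1 + 2*G) + 6 = 6 + G*(-1 + 2*G))
z(b) = -2639 + 29*b (z(b) = 29*(b - 91) = 29*(-91 + b) = -2639 + 29*b)
u = 0
(u + z(120)) + A(D(3), 160) = (0 + (-2639 + 29*120)) + 77 = (0 + (-2639 + 3480)) + 77 = (0 + 841) + 77 = 841 + 77 = 918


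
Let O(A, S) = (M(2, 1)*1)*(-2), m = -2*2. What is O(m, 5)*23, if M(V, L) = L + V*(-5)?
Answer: 414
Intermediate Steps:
m = -4
M(V, L) = L - 5*V
O(A, S) = 18 (O(A, S) = ((1 - 5*2)*1)*(-2) = ((1 - 10)*1)*(-2) = -9*1*(-2) = -9*(-2) = 18)
O(m, 5)*23 = 18*23 = 414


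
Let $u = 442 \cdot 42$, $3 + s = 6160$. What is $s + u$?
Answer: $24721$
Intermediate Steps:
$s = 6157$ ($s = -3 + 6160 = 6157$)
$u = 18564$
$s + u = 6157 + 18564 = 24721$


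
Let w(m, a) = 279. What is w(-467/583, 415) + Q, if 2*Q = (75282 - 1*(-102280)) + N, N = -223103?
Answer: -44983/2 ≈ -22492.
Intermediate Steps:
Q = -45541/2 (Q = ((75282 - 1*(-102280)) - 223103)/2 = ((75282 + 102280) - 223103)/2 = (177562 - 223103)/2 = (½)*(-45541) = -45541/2 ≈ -22771.)
w(-467/583, 415) + Q = 279 - 45541/2 = -44983/2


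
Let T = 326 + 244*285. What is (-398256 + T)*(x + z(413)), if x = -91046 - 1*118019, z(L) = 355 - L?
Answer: 68673901970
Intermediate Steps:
x = -209065 (x = -91046 - 118019 = -209065)
T = 69866 (T = 326 + 69540 = 69866)
(-398256 + T)*(x + z(413)) = (-398256 + 69866)*(-209065 + (355 - 1*413)) = -328390*(-209065 + (355 - 413)) = -328390*(-209065 - 58) = -328390*(-209123) = 68673901970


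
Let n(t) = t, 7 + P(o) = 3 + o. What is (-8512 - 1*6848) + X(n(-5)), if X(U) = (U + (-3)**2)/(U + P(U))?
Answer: -107522/7 ≈ -15360.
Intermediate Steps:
P(o) = -4 + o (P(o) = -7 + (3 + o) = -4 + o)
X(U) = (9 + U)/(-4 + 2*U) (X(U) = (U + (-3)**2)/(U + (-4 + U)) = (U + 9)/(-4 + 2*U) = (9 + U)/(-4 + 2*U))
(-8512 - 1*6848) + X(n(-5)) = (-8512 - 1*6848) + (9 - 5)/(2*(-2 - 5)) = (-8512 - 6848) + (1/2)*4/(-7) = -15360 + (1/2)*(-1/7)*4 = -15360 - 2/7 = -107522/7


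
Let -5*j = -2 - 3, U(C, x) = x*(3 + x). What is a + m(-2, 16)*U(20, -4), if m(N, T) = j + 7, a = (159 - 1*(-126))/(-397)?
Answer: 12419/397 ≈ 31.282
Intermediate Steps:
a = -285/397 (a = (159 + 126)*(-1/397) = 285*(-1/397) = -285/397 ≈ -0.71788)
j = 1 (j = -(-2 - 3)/5 = -1/5*(-5) = 1)
m(N, T) = 8 (m(N, T) = 1 + 7 = 8)
a + m(-2, 16)*U(20, -4) = -285/397 + 8*(-4*(3 - 4)) = -285/397 + 8*(-4*(-1)) = -285/397 + 8*4 = -285/397 + 32 = 12419/397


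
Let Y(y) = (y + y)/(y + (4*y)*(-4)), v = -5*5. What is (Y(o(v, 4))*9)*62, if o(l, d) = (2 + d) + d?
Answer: -372/5 ≈ -74.400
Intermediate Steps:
v = -25
o(l, d) = 2 + 2*d
Y(y) = -2/15 (Y(y) = (2*y)/(y - 16*y) = (2*y)/((-15*y)) = (2*y)*(-1/(15*y)) = -2/15)
(Y(o(v, 4))*9)*62 = -2/15*9*62 = -6/5*62 = -372/5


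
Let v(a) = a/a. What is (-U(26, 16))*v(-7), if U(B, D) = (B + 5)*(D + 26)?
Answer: -1302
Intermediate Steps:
U(B, D) = (5 + B)*(26 + D)
v(a) = 1
(-U(26, 16))*v(-7) = -(130 + 5*16 + 26*26 + 26*16)*1 = -(130 + 80 + 676 + 416)*1 = -1*1302*1 = -1302*1 = -1302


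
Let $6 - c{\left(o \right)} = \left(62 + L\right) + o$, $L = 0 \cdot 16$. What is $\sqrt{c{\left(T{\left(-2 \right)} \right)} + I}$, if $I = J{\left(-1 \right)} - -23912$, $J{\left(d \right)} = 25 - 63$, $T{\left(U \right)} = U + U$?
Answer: $\sqrt{23822} \approx 154.34$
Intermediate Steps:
$T{\left(U \right)} = 2 U$
$J{\left(d \right)} = -38$
$L = 0$
$c{\left(o \right)} = -56 - o$ ($c{\left(o \right)} = 6 - \left(\left(62 + 0\right) + o\right) = 6 - \left(62 + o\right) = -56 - o$)
$I = 23874$ ($I = -38 - -23912 = -38 + 23912 = 23874$)
$\sqrt{c{\left(T{\left(-2 \right)} \right)} + I} = \sqrt{\left(-56 - 2 \left(-2\right)\right) + 23874} = \sqrt{\left(-56 - -4\right) + 23874} = \sqrt{\left(-56 + 4\right) + 23874} = \sqrt{-52 + 23874} = \sqrt{23822}$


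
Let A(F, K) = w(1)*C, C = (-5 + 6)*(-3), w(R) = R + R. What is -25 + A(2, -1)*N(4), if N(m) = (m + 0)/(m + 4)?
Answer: -28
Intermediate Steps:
w(R) = 2*R
C = -3 (C = 1*(-3) = -3)
A(F, K) = -6 (A(F, K) = (2*1)*(-3) = 2*(-3) = -6)
N(m) = m/(4 + m)
-25 + A(2, -1)*N(4) = -25 - 24/(4 + 4) = -25 - 24/8 = -25 - 6*1/2 = -25 - 3 = -28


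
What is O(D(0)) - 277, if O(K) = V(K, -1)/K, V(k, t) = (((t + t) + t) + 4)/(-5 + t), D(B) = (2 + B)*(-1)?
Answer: -3323/12 ≈ -276.92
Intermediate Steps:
D(B) = -2 - B
V(k, t) = (4 + 3*t)/(-5 + t) (V(k, t) = ((2*t + t) + 4)/(-5 + t) = (3*t + 4)/(-5 + t) = (4 + 3*t)/(-5 + t))
O(K) = -1/(6*K) (O(K) = ((4 + 3*(-1))/(-5 - 1))/K = ((4 - 3)/(-6))/K = (-⅙*1)/K = -1/(6*K))
O(D(0)) - 277 = -1/(6*(-2 - 1*0)) - 277 = -1/(6*(-2 + 0)) - 277 = -⅙/(-2) - 277 = -⅙*(-½) - 277 = 1/12 - 277 = -3323/12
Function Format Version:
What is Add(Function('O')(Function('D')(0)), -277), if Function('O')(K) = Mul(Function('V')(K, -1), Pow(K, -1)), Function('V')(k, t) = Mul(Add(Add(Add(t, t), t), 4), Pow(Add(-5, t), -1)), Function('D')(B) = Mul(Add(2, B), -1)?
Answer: Rational(-3323, 12) ≈ -276.92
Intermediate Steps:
Function('D')(B) = Add(-2, Mul(-1, B))
Function('V')(k, t) = Mul(Pow(Add(-5, t), -1), Add(4, Mul(3, t))) (Function('V')(k, t) = Mul(Add(Add(Mul(2, t), t), 4), Pow(Add(-5, t), -1)) = Mul(Add(Mul(3, t), 4), Pow(Add(-5, t), -1)) = Mul(Add(4, Mul(3, t)), Pow(Add(-5, t), -1)) = Mul(Pow(Add(-5, t), -1), Add(4, Mul(3, t))))
Function('O')(K) = Mul(Rational(-1, 6), Pow(K, -1)) (Function('O')(K) = Mul(Mul(Pow(Add(-5, -1), -1), Add(4, Mul(3, -1))), Pow(K, -1)) = Mul(Mul(Pow(-6, -1), Add(4, -3)), Pow(K, -1)) = Mul(Mul(Rational(-1, 6), 1), Pow(K, -1)) = Mul(Rational(-1, 6), Pow(K, -1)))
Add(Function('O')(Function('D')(0)), -277) = Add(Mul(Rational(-1, 6), Pow(Add(-2, Mul(-1, 0)), -1)), -277) = Add(Mul(Rational(-1, 6), Pow(Add(-2, 0), -1)), -277) = Add(Mul(Rational(-1, 6), Pow(-2, -1)), -277) = Add(Mul(Rational(-1, 6), Rational(-1, 2)), -277) = Add(Rational(1, 12), -277) = Rational(-3323, 12)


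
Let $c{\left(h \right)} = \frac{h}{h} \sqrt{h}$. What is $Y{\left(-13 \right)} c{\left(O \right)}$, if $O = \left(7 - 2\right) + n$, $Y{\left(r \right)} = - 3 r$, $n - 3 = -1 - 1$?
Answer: $39 \sqrt{6} \approx 95.53$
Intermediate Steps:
$n = 1$ ($n = 3 - 2 = 1$)
$O = 6$ ($O = \left(7 - 2\right) + 1 = 5 + 1 = 6$)
$c{\left(h \right)} = \sqrt{h}$ ($c{\left(h \right)} = 1 \sqrt{h} = \sqrt{h}$)
$Y{\left(-13 \right)} c{\left(O \right)} = \left(-3\right) \left(-13\right) \sqrt{6} = 39 \sqrt{6}$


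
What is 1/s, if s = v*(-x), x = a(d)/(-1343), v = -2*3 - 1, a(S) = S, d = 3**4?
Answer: -1343/567 ≈ -2.3686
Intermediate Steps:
d = 81
v = -7 (v = -6 - 1 = -7)
x = -81/1343 (x = 81/(-1343) = 81*(-1/1343) = -81/1343 ≈ -0.060313)
s = -567/1343 (s = -(-7)*(-81)/1343 = -7*81/1343 = -567/1343 ≈ -0.42219)
1/s = 1/(-567/1343) = -1343/567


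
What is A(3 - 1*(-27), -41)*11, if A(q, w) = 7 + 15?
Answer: 242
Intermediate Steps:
A(q, w) = 22
A(3 - 1*(-27), -41)*11 = 22*11 = 242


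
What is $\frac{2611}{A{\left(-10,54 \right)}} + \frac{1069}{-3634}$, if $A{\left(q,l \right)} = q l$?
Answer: $- \frac{5032817}{981180} \approx -5.1293$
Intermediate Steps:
$A{\left(q,l \right)} = l q$
$\frac{2611}{A{\left(-10,54 \right)}} + \frac{1069}{-3634} = \frac{2611}{54 \left(-10\right)} + \frac{1069}{-3634} = \frac{2611}{-540} + 1069 \left(- \frac{1}{3634}\right) = 2611 \left(- \frac{1}{540}\right) - \frac{1069}{3634} = - \frac{2611}{540} - \frac{1069}{3634} = - \frac{5032817}{981180}$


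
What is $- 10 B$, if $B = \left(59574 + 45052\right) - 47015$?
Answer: $-576110$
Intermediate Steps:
$B = 57611$ ($B = 104626 - 47015 = 57611$)
$- 10 B = \left(-10\right) 57611 = -576110$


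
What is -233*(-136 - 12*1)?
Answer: 34484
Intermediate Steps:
-233*(-136 - 12*1) = -233*(-136 - 12) = -233*(-148) = 34484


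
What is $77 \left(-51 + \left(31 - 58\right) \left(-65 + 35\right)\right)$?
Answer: $58443$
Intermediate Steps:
$77 \left(-51 + \left(31 - 58\right) \left(-65 + 35\right)\right) = 77 \left(-51 - -810\right) = 77 \left(-51 + 810\right) = 77 \cdot 759 = 58443$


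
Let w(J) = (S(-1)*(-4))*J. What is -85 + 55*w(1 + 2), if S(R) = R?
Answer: 575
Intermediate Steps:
w(J) = 4*J (w(J) = (-1*(-4))*J = 4*J)
-85 + 55*w(1 + 2) = -85 + 55*(4*(1 + 2)) = -85 + 55*(4*3) = -85 + 55*12 = -85 + 660 = 575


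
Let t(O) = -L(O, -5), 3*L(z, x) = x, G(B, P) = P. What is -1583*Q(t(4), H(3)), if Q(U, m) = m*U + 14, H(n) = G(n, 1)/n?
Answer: -207373/9 ≈ -23041.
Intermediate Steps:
L(z, x) = x/3
H(n) = 1/n
t(O) = 5/3 (t(O) = -(-5)/3 = -1*(-5/3) = 5/3)
Q(U, m) = 14 + U*m (Q(U, m) = U*m + 14 = 14 + U*m)
-1583*Q(t(4), H(3)) = -1583*(14 + (5/3)/3) = -1583*(14 + (5/3)*(⅓)) = -1583*(14 + 5/9) = -1583*131/9 = -207373/9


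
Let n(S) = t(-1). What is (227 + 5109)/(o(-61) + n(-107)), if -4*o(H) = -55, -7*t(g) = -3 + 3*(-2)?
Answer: 149408/421 ≈ 354.89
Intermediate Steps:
t(g) = 9/7 (t(g) = -(-3 + 3*(-2))/7 = -(-3 - 6)/7 = -⅐*(-9) = 9/7)
n(S) = 9/7
o(H) = 55/4 (o(H) = -¼*(-55) = 55/4)
(227 + 5109)/(o(-61) + n(-107)) = (227 + 5109)/(55/4 + 9/7) = 5336/(421/28) = 5336*(28/421) = 149408/421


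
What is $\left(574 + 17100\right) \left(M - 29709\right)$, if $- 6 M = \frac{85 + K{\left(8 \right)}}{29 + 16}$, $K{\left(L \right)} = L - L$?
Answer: $- \frac{14177225611}{27} \approx -5.2508 \cdot 10^{8}$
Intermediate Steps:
$K{\left(L \right)} = 0$
$M = - \frac{17}{54}$ ($M = - \frac{\left(85 + 0\right) \frac{1}{29 + 16}}{6} = - \frac{85 \cdot \frac{1}{45}}{6} = \left(- \frac{1}{6}\right) \frac{17}{9} = - \frac{17}{54} \approx -0.31481$)
$\left(574 + 17100\right) \left(M - 29709\right) = \left(574 + 17100\right) \left(- \frac{17}{54} - 29709\right) = 17674 \left(- \frac{1604303}{54}\right) = - \frac{14177225611}{27}$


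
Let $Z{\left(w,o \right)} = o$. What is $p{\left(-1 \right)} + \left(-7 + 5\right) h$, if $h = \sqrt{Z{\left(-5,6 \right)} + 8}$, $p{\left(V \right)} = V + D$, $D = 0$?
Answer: $-1 - 2 \sqrt{14} \approx -8.4833$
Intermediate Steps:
$p{\left(V \right)} = V$ ($p{\left(V \right)} = V + 0 = V$)
$h = \sqrt{14}$ ($h = \sqrt{6 + 8} = \sqrt{14} \approx 3.7417$)
$p{\left(-1 \right)} + \left(-7 + 5\right) h = -1 + \left(-7 + 5\right) \sqrt{14} = -1 - 2 \sqrt{14}$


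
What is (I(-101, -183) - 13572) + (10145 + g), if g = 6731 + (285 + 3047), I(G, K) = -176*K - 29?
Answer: 38815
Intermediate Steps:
I(G, K) = -29 - 176*K
g = 10063 (g = 6731 + 3332 = 10063)
(I(-101, -183) - 13572) + (10145 + g) = ((-29 - 176*(-183)) - 13572) + (10145 + 10063) = ((-29 + 32208) - 13572) + 20208 = (32179 - 13572) + 20208 = 18607 + 20208 = 38815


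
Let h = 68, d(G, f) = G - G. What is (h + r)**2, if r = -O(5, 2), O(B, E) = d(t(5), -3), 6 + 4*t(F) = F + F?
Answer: 4624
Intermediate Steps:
t(F) = -3/2 + F/2 (t(F) = -3/2 + (F + F)/4 = -3/2 + (2*F)/4 = -3/2 + F/2)
d(G, f) = 0
O(B, E) = 0
r = 0 (r = -1*0 = 0)
(h + r)**2 = (68 + 0)**2 = 68**2 = 4624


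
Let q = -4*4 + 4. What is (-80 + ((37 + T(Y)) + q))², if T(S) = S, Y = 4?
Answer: 2601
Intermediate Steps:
q = -12 (q = -16 + 4 = -12)
(-80 + ((37 + T(Y)) + q))² = (-80 + ((37 + 4) - 12))² = (-80 + (41 - 12))² = (-80 + 29)² = (-51)² = 2601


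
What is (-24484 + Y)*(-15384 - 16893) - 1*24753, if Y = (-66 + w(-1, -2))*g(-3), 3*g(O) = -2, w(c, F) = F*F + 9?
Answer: 789104861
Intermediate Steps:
w(c, F) = 9 + F**2 (w(c, F) = F**2 + 9 = 9 + F**2)
g(O) = -2/3 (g(O) = (1/3)*(-2) = -2/3)
Y = 106/3 (Y = (-66 + (9 + (-2)**2))*(-2/3) = (-66 + (9 + 4))*(-2/3) = (-66 + 13)*(-2/3) = -53*(-2/3) = 106/3 ≈ 35.333)
(-24484 + Y)*(-15384 - 16893) - 1*24753 = (-24484 + 106/3)*(-15384 - 16893) - 1*24753 = -73346/3*(-32277) - 24753 = 789129614 - 24753 = 789104861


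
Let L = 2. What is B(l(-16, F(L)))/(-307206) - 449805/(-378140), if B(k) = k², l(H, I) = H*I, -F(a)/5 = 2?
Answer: 12850241083/11616687684 ≈ 1.1062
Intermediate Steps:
F(a) = -10 (F(a) = -5*2 = -10)
B(l(-16, F(L)))/(-307206) - 449805/(-378140) = (-16*(-10))²/(-307206) - 449805/(-378140) = 160²*(-1/307206) - 449805*(-1/378140) = 25600*(-1/307206) + 89961/75628 = -12800/153603 + 89961/75628 = 12850241083/11616687684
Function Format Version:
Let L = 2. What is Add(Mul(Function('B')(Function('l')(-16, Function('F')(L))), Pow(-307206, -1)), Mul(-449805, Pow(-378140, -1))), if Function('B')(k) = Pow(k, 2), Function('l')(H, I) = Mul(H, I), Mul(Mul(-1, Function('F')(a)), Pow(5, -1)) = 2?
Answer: Rational(12850241083, 11616687684) ≈ 1.1062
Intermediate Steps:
Function('F')(a) = -10 (Function('F')(a) = Mul(-5, 2) = -10)
Add(Mul(Function('B')(Function('l')(-16, Function('F')(L))), Pow(-307206, -1)), Mul(-449805, Pow(-378140, -1))) = Add(Mul(Pow(Mul(-16, -10), 2), Pow(-307206, -1)), Mul(-449805, Pow(-378140, -1))) = Add(Mul(Pow(160, 2), Rational(-1, 307206)), Mul(-449805, Rational(-1, 378140))) = Add(Mul(25600, Rational(-1, 307206)), Rational(89961, 75628)) = Add(Rational(-12800, 153603), Rational(89961, 75628)) = Rational(12850241083, 11616687684)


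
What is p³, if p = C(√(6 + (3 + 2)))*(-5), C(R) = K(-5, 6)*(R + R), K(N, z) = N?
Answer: 1375000*√11 ≈ 4.5604e+6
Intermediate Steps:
C(R) = -10*R (C(R) = -5*(R + R) = -10*R)
p = 50*√11 (p = -10*√(6 + (3 + 2))*(-5) = -10*√(6 + 5)*(-5) = -10*√11*(-5) = 50*√11 ≈ 165.83)
p³ = (50*√11)³ = 1375000*√11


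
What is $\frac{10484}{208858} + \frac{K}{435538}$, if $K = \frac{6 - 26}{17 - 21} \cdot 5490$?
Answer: $\frac{2574833123}{22741398901} \approx 0.11322$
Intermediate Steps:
$K = 27450$ ($K = - \frac{20}{17 - 21} \cdot 5490 = - \frac{20}{-4} \cdot 5490 = \left(-20\right) \left(- \frac{1}{4}\right) 5490 = 5 \cdot 5490 = 27450$)
$\frac{10484}{208858} + \frac{K}{435538} = \frac{10484}{208858} + \frac{27450}{435538} = 10484 \cdot \frac{1}{208858} + 27450 \cdot \frac{1}{435538} = \frac{5242}{104429} + \frac{13725}{217769} = \frac{2574833123}{22741398901}$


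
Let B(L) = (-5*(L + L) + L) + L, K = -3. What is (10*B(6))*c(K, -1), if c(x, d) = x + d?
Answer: 1920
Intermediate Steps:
c(x, d) = d + x
B(L) = -8*L (B(L) = (-10*L + L) + L = -9*L + L = -8*L)
(10*B(6))*c(K, -1) = (10*(-8*6))*(-1 - 3) = (10*(-48))*(-4) = -480*(-4) = 1920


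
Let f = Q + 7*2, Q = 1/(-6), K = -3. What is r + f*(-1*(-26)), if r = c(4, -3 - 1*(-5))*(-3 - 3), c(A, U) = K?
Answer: 1133/3 ≈ 377.67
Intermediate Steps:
Q = -⅙ (Q = 1*(-⅙) = -⅙ ≈ -0.16667)
c(A, U) = -3
r = 18 (r = -3*(-3 - 3) = -3*(-6) = 18)
f = 83/6 (f = -⅙ + 7*2 = -⅙ + 14 = 83/6 ≈ 13.833)
r + f*(-1*(-26)) = 18 + 83*(-1*(-26))/6 = 18 + (83/6)*26 = 18 + 1079/3 = 1133/3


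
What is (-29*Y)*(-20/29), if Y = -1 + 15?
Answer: 280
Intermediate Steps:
Y = 14
(-29*Y)*(-20/29) = (-29*14)*(-20/29) = -(-8120)/29 = -406*(-20/29) = 280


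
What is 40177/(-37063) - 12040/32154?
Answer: -869044889/595861851 ≈ -1.4585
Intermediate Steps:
40177/(-37063) - 12040/32154 = 40177*(-1/37063) - 12040*1/32154 = -40177/37063 - 6020/16077 = -869044889/595861851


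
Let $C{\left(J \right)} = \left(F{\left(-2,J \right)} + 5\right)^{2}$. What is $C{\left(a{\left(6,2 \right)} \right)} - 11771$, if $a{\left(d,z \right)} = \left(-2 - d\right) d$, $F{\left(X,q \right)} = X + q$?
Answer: $-9746$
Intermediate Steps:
$a{\left(d,z \right)} = d \left(-2 - d\right)$
$C{\left(J \right)} = \left(3 + J\right)^{2}$ ($C{\left(J \right)} = \left(\left(-2 + J\right) + 5\right)^{2} = \left(3 + J\right)^{2}$)
$C{\left(a{\left(6,2 \right)} \right)} - 11771 = \left(3 - 6 \left(2 + 6\right)\right)^{2} - 11771 = \left(3 - 6 \cdot 8\right)^{2} - 11771 = \left(3 - 48\right)^{2} - 11771 = \left(-45\right)^{2} - 11771 = 2025 - 11771 = -9746$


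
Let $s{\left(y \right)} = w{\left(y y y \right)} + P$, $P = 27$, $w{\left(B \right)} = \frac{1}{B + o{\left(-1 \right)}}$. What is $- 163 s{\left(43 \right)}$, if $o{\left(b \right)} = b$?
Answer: $- \frac{349906069}{79506} \approx -4401.0$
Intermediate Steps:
$w{\left(B \right)} = \frac{1}{-1 + B}$ ($w{\left(B \right)} = \frac{1}{B - 1} = \frac{1}{-1 + B}$)
$s{\left(y \right)} = 27 + \frac{1}{-1 + y^{3}}$ ($s{\left(y \right)} = \frac{1}{-1 + y y y} + 27 = \frac{1}{-1 + y^{2} y} + 27 = \frac{1}{-1 + y^{3}} + 27 = 27 + \frac{1}{-1 + y^{3}}$)
$- 163 s{\left(43 \right)} = - 163 \frac{-26 + 27 \cdot 43^{3}}{-1 + 43^{3}} = - 163 \frac{-26 + 27 \cdot 79507}{-1 + 79507} = - 163 \frac{-26 + 2146689}{79506} = - 163 \cdot \frac{1}{79506} \cdot 2146663 = \left(-163\right) \frac{2146663}{79506} = - \frac{349906069}{79506}$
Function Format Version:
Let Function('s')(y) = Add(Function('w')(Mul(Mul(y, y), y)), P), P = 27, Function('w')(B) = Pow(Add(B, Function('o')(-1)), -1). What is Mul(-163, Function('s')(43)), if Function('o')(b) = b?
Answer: Rational(-349906069, 79506) ≈ -4401.0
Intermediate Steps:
Function('w')(B) = Pow(Add(-1, B), -1) (Function('w')(B) = Pow(Add(B, -1), -1) = Pow(Add(-1, B), -1))
Function('s')(y) = Add(27, Pow(Add(-1, Pow(y, 3)), -1)) (Function('s')(y) = Add(Pow(Add(-1, Mul(Mul(y, y), y)), -1), 27) = Add(Pow(Add(-1, Mul(Pow(y, 2), y)), -1), 27) = Add(Pow(Add(-1, Pow(y, 3)), -1), 27) = Add(27, Pow(Add(-1, Pow(y, 3)), -1)))
Mul(-163, Function('s')(43)) = Mul(-163, Mul(Pow(Add(-1, Pow(43, 3)), -1), Add(-26, Mul(27, Pow(43, 3))))) = Mul(-163, Mul(Pow(Add(-1, 79507), -1), Add(-26, Mul(27, 79507)))) = Mul(-163, Mul(Pow(79506, -1), Add(-26, 2146689))) = Mul(-163, Mul(Rational(1, 79506), 2146663)) = Mul(-163, Rational(2146663, 79506)) = Rational(-349906069, 79506)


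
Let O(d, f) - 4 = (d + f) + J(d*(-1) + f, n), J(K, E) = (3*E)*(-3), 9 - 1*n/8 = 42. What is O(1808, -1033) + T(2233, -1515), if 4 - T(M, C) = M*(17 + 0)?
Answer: -34802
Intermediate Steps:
n = -264 (n = 72 - 8*42 = 72 - 336 = -264)
J(K, E) = -9*E
O(d, f) = 2380 + d + f (O(d, f) = 4 + ((d + f) - 9*(-264)) = 4 + ((d + f) + 2376) = 4 + (2376 + d + f) = 2380 + d + f)
T(M, C) = 4 - 17*M (T(M, C) = 4 - M*(17 + 0) = 4 - M*17 = 4 - 17*M)
O(1808, -1033) + T(2233, -1515) = (2380 + 1808 - 1033) + (4 - 17*2233) = 3155 + (4 - 37961) = 3155 - 37957 = -34802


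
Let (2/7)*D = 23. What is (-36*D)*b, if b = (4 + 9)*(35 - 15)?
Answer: -753480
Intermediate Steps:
D = 161/2 (D = (7/2)*23 = 161/2 ≈ 80.500)
b = 260 (b = 13*20 = 260)
(-36*D)*b = -36*161/2*260 = -2898*260 = -753480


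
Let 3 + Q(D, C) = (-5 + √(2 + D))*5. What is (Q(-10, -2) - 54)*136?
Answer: -11152 + 1360*I*√2 ≈ -11152.0 + 1923.3*I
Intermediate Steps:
Q(D, C) = -28 + 5*√(2 + D) (Q(D, C) = -3 + (-5 + √(2 + D))*5 = -3 + (-25 + 5*√(2 + D)) = -28 + 5*√(2 + D))
(Q(-10, -2) - 54)*136 = ((-28 + 5*√(2 - 10)) - 54)*136 = ((-28 + 5*√(-8)) - 54)*136 = ((-28 + 5*(2*I*√2)) - 54)*136 = ((-28 + 10*I*√2) - 54)*136 = (-82 + 10*I*√2)*136 = -11152 + 1360*I*√2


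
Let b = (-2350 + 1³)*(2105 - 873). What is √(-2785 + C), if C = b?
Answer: I*√2896753 ≈ 1702.0*I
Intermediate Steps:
b = -2893968 (b = (-2350 + 1)*1232 = -2349*1232 = -2893968)
C = -2893968
√(-2785 + C) = √(-2785 - 2893968) = √(-2896753) = I*√2896753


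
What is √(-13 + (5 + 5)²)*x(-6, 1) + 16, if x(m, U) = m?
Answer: 16 - 6*√87 ≈ -39.964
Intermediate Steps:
√(-13 + (5 + 5)²)*x(-6, 1) + 16 = √(-13 + (5 + 5)²)*(-6) + 16 = √(-13 + 10²)*(-6) + 16 = √(-13 + 100)*(-6) + 16 = √87*(-6) + 16 = -6*√87 + 16 = 16 - 6*√87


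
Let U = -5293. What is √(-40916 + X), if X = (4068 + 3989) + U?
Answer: 2*I*√9538 ≈ 195.33*I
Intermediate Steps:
X = 2764 (X = (4068 + 3989) - 5293 = 8057 - 5293 = 2764)
√(-40916 + X) = √(-40916 + 2764) = √(-38152) = 2*I*√9538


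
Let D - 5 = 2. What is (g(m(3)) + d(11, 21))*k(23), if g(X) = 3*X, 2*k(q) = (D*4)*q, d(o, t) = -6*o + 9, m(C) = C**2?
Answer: -9660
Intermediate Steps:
D = 7 (D = 5 + 2 = 7)
d(o, t) = 9 - 6*o
k(q) = 14*q (k(q) = ((7*4)*q)/2 = (28*q)/2 = 14*q)
(g(m(3)) + d(11, 21))*k(23) = (3*3**2 + (9 - 6*11))*(14*23) = (3*9 + (9 - 66))*322 = (27 - 57)*322 = -30*322 = -9660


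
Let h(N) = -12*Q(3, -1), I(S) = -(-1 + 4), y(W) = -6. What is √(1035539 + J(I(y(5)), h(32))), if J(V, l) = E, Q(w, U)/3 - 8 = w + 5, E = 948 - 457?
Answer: √1036030 ≈ 1017.9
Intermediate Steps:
E = 491
Q(w, U) = 39 + 3*w (Q(w, U) = 24 + 3*(w + 5) = 24 + 3*(5 + w) = 24 + (15 + 3*w) = 39 + 3*w)
I(S) = -3 (I(S) = -1*3 = -3)
h(N) = -576 (h(N) = -12*(39 + 3*3) = -12*(39 + 9) = -12*48 = -576)
J(V, l) = 491
√(1035539 + J(I(y(5)), h(32))) = √(1035539 + 491) = √1036030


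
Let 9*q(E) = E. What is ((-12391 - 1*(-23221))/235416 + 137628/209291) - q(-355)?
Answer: 2967167977147/73905675084 ≈ 40.148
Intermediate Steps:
q(E) = E/9
((-12391 - 1*(-23221))/235416 + 137628/209291) - q(-355) = ((-12391 - 1*(-23221))/235416 + 137628/209291) - (-355)/9 = ((-12391 + 23221)*(1/235416) + 137628*(1/209291)) - 1*(-355/9) = (10830*(1/235416) + 137628/209291) + 355/9 = (1805/39236 + 137628/209291) + 355/9 = 5777742463/8211741676 + 355/9 = 2967167977147/73905675084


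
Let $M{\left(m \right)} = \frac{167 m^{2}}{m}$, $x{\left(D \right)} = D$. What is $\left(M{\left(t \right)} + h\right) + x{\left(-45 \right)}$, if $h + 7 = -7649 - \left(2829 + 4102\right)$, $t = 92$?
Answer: $732$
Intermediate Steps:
$h = -14587$ ($h = -7 - 14580 = -14587$)
$M{\left(m \right)} = 167 m$
$\left(M{\left(t \right)} + h\right) + x{\left(-45 \right)} = \left(167 \cdot 92 - 14587\right) - 45 = \left(15364 - 14587\right) - 45 = 777 - 45 = 732$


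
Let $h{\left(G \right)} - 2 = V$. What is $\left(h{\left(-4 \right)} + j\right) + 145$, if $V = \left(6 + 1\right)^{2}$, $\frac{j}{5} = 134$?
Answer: $866$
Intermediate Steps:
$j = 670$ ($j = 5 \cdot 134 = 670$)
$V = 49$ ($V = 7^{2} = 49$)
$h{\left(G \right)} = 51$ ($h{\left(G \right)} = 2 + 49 = 51$)
$\left(h{\left(-4 \right)} + j\right) + 145 = \left(51 + 670\right) + 145 = 721 + 145 = 866$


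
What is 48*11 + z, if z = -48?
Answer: 480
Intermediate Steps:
48*11 + z = 48*11 - 48 = 528 - 48 = 480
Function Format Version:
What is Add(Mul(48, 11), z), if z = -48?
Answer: 480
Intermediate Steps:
Add(Mul(48, 11), z) = Add(Mul(48, 11), -48) = Add(528, -48) = 480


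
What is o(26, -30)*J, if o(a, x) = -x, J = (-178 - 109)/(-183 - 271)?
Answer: 4305/227 ≈ 18.965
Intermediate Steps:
J = 287/454 (J = -287/(-454) = -287*(-1/454) = 287/454 ≈ 0.63216)
o(26, -30)*J = -1*(-30)*(287/454) = 30*(287/454) = 4305/227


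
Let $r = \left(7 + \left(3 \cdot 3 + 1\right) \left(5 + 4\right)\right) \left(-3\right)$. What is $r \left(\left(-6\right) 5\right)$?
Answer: $8730$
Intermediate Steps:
$r = -291$ ($r = \left(7 + \left(9 + 1\right) 9\right) \left(-3\right) = \left(7 + 10 \cdot 9\right) \left(-3\right) = \left(7 + 90\right) \left(-3\right) = 97 \left(-3\right) = -291$)
$r \left(\left(-6\right) 5\right) = - 291 \left(\left(-6\right) 5\right) = \left(-291\right) \left(-30\right) = 8730$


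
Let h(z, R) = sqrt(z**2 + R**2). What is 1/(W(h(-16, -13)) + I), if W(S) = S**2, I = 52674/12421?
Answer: 12421/5331599 ≈ 0.0023297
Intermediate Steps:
h(z, R) = sqrt(R**2 + z**2)
I = 52674/12421 (I = 52674*(1/12421) = 52674/12421 ≈ 4.2407)
1/(W(h(-16, -13)) + I) = 1/((sqrt((-13)**2 + (-16)**2))**2 + 52674/12421) = 1/((sqrt(169 + 256))**2 + 52674/12421) = 1/((sqrt(425))**2 + 52674/12421) = 1/((5*sqrt(17))**2 + 52674/12421) = 1/(425 + 52674/12421) = 1/(5331599/12421) = 12421/5331599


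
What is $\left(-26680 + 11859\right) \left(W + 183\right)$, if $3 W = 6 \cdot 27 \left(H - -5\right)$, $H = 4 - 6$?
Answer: $-5113245$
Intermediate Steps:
$H = -2$ ($H = 4 - 6 = -2$)
$W = 162$ ($W = \frac{6 \cdot 27 \left(-2 - -5\right)}{3} = \frac{162 \left(-2 + 5\right)}{3} = \frac{162 \cdot 3}{3} = \frac{1}{3} \cdot 486 = 162$)
$\left(-26680 + 11859\right) \left(W + 183\right) = \left(-26680 + 11859\right) \left(162 + 183\right) = \left(-14821\right) 345 = -5113245$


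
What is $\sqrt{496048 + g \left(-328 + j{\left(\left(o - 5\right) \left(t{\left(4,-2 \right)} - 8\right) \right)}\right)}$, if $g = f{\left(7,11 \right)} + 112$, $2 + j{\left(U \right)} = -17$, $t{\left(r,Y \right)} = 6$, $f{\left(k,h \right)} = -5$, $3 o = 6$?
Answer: $3 \sqrt{50991} \approx 677.44$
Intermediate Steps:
$o = 2$ ($o = \frac{1}{3} \cdot 6 = 2$)
$j{\left(U \right)} = -19$ ($j{\left(U \right)} = -2 - 17 = -19$)
$g = 107$ ($g = -5 + 112 = 107$)
$\sqrt{496048 + g \left(-328 + j{\left(\left(o - 5\right) \left(t{\left(4,-2 \right)} - 8\right) \right)}\right)} = \sqrt{496048 + 107 \left(-328 - 19\right)} = \sqrt{496048 + 107 \left(-347\right)} = \sqrt{496048 - 37129} = \sqrt{458919} = 3 \sqrt{50991}$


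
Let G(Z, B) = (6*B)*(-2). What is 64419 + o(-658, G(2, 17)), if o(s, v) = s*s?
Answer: 497383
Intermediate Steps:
G(Z, B) = -12*B
o(s, v) = s²
64419 + o(-658, G(2, 17)) = 64419 + (-658)² = 64419 + 432964 = 497383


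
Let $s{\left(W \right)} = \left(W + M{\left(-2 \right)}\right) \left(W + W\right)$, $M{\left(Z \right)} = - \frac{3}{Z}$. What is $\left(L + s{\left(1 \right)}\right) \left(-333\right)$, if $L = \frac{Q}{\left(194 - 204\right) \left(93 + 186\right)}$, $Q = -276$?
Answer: $- \frac{263181}{155} \approx -1697.9$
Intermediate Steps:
$s{\left(W \right)} = 2 W \left(\frac{3}{2} + W\right)$ ($s{\left(W \right)} = \left(W - \frac{3}{-2}\right) \left(W + W\right) = \left(W - - \frac{3}{2}\right) 2 W = \left(W + \frac{3}{2}\right) 2 W = \left(\frac{3}{2} + W\right) 2 W = 2 W \left(\frac{3}{2} + W\right)$)
$L = \frac{46}{465}$ ($L = - \frac{276}{\left(194 - 204\right) \left(93 + 186\right)} = - \frac{276}{\left(-10\right) 279} = - \frac{276}{-2790} = \left(-276\right) \left(- \frac{1}{2790}\right) = \frac{46}{465} \approx 0.098925$)
$\left(L + s{\left(1 \right)}\right) \left(-333\right) = \left(\frac{46}{465} + 1 \left(3 + 2 \cdot 1\right)\right) \left(-333\right) = \left(\frac{46}{465} + 1 \left(3 + 2\right)\right) \left(-333\right) = \left(\frac{46}{465} + 1 \cdot 5\right) \left(-333\right) = \left(\frac{46}{465} + 5\right) \left(-333\right) = \frac{2371}{465} \left(-333\right) = - \frac{263181}{155}$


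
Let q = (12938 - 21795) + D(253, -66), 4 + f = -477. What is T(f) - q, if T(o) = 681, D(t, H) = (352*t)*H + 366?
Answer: 5886868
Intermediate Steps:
D(t, H) = 366 + 352*H*t (D(t, H) = 352*H*t + 366 = 366 + 352*H*t)
f = -481 (f = -4 - 477 = -481)
q = -5886187 (q = (12938 - 21795) + (366 + 352*(-66)*253) = -8857 + (366 - 5877696) = -8857 - 5877330 = -5886187)
T(f) - q = 681 - 1*(-5886187) = 681 + 5886187 = 5886868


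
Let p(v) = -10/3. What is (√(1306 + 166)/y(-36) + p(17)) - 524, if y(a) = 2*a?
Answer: -1582/3 - √23/9 ≈ -527.87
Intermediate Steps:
p(v) = -10/3 (p(v) = -10*⅓ = -10/3)
(√(1306 + 166)/y(-36) + p(17)) - 524 = (√(1306 + 166)/((2*(-36))) - 10/3) - 524 = (√1472/(-72) - 10/3) - 524 = ((8*√23)*(-1/72) - 10/3) - 524 = (-√23/9 - 10/3) - 524 = (-10/3 - √23/9) - 524 = -1582/3 - √23/9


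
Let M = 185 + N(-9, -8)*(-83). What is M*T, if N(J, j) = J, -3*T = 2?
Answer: -1864/3 ≈ -621.33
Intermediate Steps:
T = -2/3 (T = -1/3*2 = -2/3 ≈ -0.66667)
M = 932 (M = 185 - 9*(-83) = 185 + 747 = 932)
M*T = 932*(-2/3) = -1864/3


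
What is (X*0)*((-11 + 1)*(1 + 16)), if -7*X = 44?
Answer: 0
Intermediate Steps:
X = -44/7 (X = -⅐*44 = -44/7 ≈ -6.2857)
(X*0)*((-11 + 1)*(1 + 16)) = (-44/7*0)*((-11 + 1)*(1 + 16)) = 0*(-10*17) = 0*(-170) = 0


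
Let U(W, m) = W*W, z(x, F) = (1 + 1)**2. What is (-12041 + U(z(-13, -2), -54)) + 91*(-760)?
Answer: -81185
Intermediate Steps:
z(x, F) = 4 (z(x, F) = 2**2 = 4)
U(W, m) = W**2
(-12041 + U(z(-13, -2), -54)) + 91*(-760) = (-12041 + 4**2) + 91*(-760) = (-12041 + 16) - 69160 = -12025 - 69160 = -81185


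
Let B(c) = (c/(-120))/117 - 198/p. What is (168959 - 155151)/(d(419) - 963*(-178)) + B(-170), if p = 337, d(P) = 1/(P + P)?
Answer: -33634355677987/67965312759084 ≈ -0.49488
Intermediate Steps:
d(P) = 1/(2*P)
B(c) = -198/337 - c/14040 (B(c) = (c/(-120))/117 - 198/337 = (c*(-1/120))*(1/117) - 198*1/337 = -c/120*(1/117) - 198/337 = -c/14040 - 198/337 = -198/337 - c/14040)
(168959 - 155151)/(d(419) - 963*(-178)) + B(-170) = (168959 - 155151)/((1/2)/419 - 963*(-178)) + (-198/337 - 1/14040*(-170)) = 13808/((1/2)*(1/419) + 171414) + (-198/337 + 17/1404) = 13808/(1/838 + 171414) - 272263/473148 = 13808/(143644933/838) - 272263/473148 = 13808*(838/143644933) - 272263/473148 = 11571104/143644933 - 272263/473148 = -33634355677987/67965312759084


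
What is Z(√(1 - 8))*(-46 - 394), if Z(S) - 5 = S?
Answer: -2200 - 440*I*√7 ≈ -2200.0 - 1164.1*I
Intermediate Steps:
Z(S) = 5 + S
Z(√(1 - 8))*(-46 - 394) = (5 + √(1 - 8))*(-46 - 394) = (5 + √(-7))*(-440) = (5 + I*√7)*(-440) = -2200 - 440*I*√7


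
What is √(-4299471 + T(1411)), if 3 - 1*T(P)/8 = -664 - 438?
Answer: I*√4290631 ≈ 2071.4*I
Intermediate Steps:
T(P) = 8840 (T(P) = 24 - 8*(-664 - 438) = 24 - 8*(-1102) = 24 + 8816 = 8840)
√(-4299471 + T(1411)) = √(-4299471 + 8840) = √(-4290631) = I*√4290631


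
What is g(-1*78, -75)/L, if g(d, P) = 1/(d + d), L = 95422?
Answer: -1/14885832 ≈ -6.7178e-8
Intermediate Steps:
g(d, P) = 1/(2*d)
g(-1*78, -75)/L = (1/(2*((-1*78))))/95422 = ((½)/(-78))*(1/95422) = ((½)*(-1/78))*(1/95422) = -1/156*1/95422 = -1/14885832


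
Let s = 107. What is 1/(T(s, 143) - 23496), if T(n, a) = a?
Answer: -1/23353 ≈ -4.2821e-5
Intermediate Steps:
1/(T(s, 143) - 23496) = 1/(143 - 23496) = 1/(-23353) = -1/23353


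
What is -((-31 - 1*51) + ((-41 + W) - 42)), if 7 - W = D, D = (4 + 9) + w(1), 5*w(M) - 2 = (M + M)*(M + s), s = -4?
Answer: 851/5 ≈ 170.20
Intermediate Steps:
w(M) = ⅖ + 2*M*(-4 + M)/5 (w(M) = ⅖ + ((M + M)*(M - 4))/5 = ⅖ + ((2*M)*(-4 + M))/5 = ⅖ + (2*M*(-4 + M))/5 = ⅖ + 2*M*(-4 + M)/5)
D = 61/5 (D = (4 + 9) + (⅖ - 8/5*1 + (⅖)*1²) = 13 + (⅖ - 8/5 + (⅖)*1) = 13 + (⅖ - 8/5 + ⅖) = 13 - ⅘ = 61/5 ≈ 12.200)
W = -26/5 (W = 7 - 1*61/5 = 7 - 61/5 = -26/5 ≈ -5.2000)
-((-31 - 1*51) + ((-41 + W) - 42)) = -((-31 - 1*51) + ((-41 - 26/5) - 42)) = -((-31 - 51) + (-231/5 - 42)) = -(-82 - 441/5) = -1*(-851/5) = 851/5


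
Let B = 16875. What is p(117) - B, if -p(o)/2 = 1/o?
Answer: -1974377/117 ≈ -16875.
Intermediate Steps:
p(o) = -2/o
p(117) - B = -2/117 - 1*16875 = -2*1/117 - 16875 = -2/117 - 16875 = -1974377/117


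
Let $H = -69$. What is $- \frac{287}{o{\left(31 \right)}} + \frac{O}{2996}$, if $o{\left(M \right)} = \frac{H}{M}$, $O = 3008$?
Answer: $\frac{6715741}{51681} \approx 129.95$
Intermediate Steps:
$o{\left(M \right)} = - \frac{69}{M}$
$- \frac{287}{o{\left(31 \right)}} + \frac{O}{2996} = - \frac{287}{\left(-69\right) \frac{1}{31}} + \frac{3008}{2996} = - \frac{287}{\left(-69\right) \frac{1}{31}} + 3008 \cdot \frac{1}{2996} = - \frac{287}{- \frac{69}{31}} + \frac{752}{749} = \left(-287\right) \left(- \frac{31}{69}\right) + \frac{752}{749} = \frac{8897}{69} + \frac{752}{749} = \frac{6715741}{51681}$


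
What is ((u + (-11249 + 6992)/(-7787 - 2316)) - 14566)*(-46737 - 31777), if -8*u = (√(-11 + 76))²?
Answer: 46241017487911/40412 ≈ 1.1442e+9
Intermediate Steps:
u = -65/8 (u = -(√(-11 + 76))²/8 = -(√65)²/8 = -⅛*65 = -65/8 ≈ -8.1250)
((u + (-11249 + 6992)/(-7787 - 2316)) - 14566)*(-46737 - 31777) = ((-65/8 + (-11249 + 6992)/(-7787 - 2316)) - 14566)*(-46737 - 31777) = ((-65/8 - 4257/(-10103)) - 14566)*(-78514) = ((-65/8 - 4257*(-1/10103)) - 14566)*(-78514) = ((-65/8 + 4257/10103) - 14566)*(-78514) = (-622639/80824 - 14566)*(-78514) = -1177905023/80824*(-78514) = 46241017487911/40412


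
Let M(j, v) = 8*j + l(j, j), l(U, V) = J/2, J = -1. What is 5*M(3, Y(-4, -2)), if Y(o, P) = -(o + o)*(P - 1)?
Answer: 235/2 ≈ 117.50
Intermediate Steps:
l(U, V) = -½ (l(U, V) = -1/2 = -1*½ = -½)
Y(o, P) = -2*o*(-1 + P)
M(j, v) = -½ + 8*j (M(j, v) = 8*j - ½ = -½ + 8*j)
5*M(3, Y(-4, -2)) = 5*(-½ + 8*3) = 5*(-½ + 24) = 5*(47/2) = 235/2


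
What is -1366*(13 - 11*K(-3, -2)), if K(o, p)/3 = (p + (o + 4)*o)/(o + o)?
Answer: 19807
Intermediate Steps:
K(o, p) = 3*(p + o*(4 + o))/(2*o) (K(o, p) = 3*((p + (o + 4)*o)/(o + o)) = 3*((p + (4 + o)*o)/((2*o))) = 3*((p + o*(4 + o))*(1/(2*o))) = 3*((p + o*(4 + o))/(2*o)) = 3*(p + o*(4 + o))/(2*o))
-1366*(13 - 11*K(-3, -2)) = -1366*(13 - 33*(-2 - 3*(4 - 3))/(2*(-3))) = -1366*(13 - 33*(-1)*(-2 - 3*1)/(2*3)) = -1366*(13 - 33*(-1)*(-2 - 3)/(2*3)) = -1366*(13 - 33*(-1)*(-5)/(2*3)) = -1366*(13 - 11*5/2) = -1366*(13 - 55/2) = -1366*(-29/2) = 19807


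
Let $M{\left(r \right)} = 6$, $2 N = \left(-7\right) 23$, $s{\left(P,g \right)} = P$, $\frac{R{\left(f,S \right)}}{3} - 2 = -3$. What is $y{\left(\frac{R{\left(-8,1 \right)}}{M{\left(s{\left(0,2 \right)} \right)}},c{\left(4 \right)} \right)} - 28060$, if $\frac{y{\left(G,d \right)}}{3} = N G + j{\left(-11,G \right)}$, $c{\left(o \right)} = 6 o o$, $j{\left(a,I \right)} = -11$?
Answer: $- \frac{111889}{4} \approx -27972.0$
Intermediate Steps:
$R{\left(f,S \right)} = -3$ ($R{\left(f,S \right)} = 6 + 3 \left(-3\right) = 6 - 9 = -3$)
$N = - \frac{161}{2}$ ($N = \frac{\left(-7\right) 23}{2} = \frac{1}{2} \left(-161\right) = - \frac{161}{2} \approx -80.5$)
$c{\left(o \right)} = 6 o^{2}$
$y{\left(G,d \right)} = -33 - \frac{483 G}{2}$ ($y{\left(G,d \right)} = 3 \left(- \frac{161 G}{2} - 11\right) = 3 \left(-11 - \frac{161 G}{2}\right) = -33 - \frac{483 G}{2}$)
$y{\left(\frac{R{\left(-8,1 \right)}}{M{\left(s{\left(0,2 \right)} \right)}},c{\left(4 \right)} \right)} - 28060 = \left(-33 - \frac{483 \left(- \frac{3}{6}\right)}{2}\right) - 28060 = \left(-33 - \frac{483 \left(\left(-3\right) \frac{1}{6}\right)}{2}\right) - 28060 = \left(-33 - - \frac{483}{4}\right) - 28060 = \left(-33 + \frac{483}{4}\right) - 28060 = \frac{351}{4} - 28060 = - \frac{111889}{4}$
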